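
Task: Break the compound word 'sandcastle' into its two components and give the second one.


Split 'sandcastle' into 'sand' + 'castle'. The second part is 'castle'.

castle


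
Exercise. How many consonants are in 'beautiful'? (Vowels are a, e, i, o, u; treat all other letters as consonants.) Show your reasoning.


Consonants in 'beautiful': b, t, f, l = 4 consonants.

4


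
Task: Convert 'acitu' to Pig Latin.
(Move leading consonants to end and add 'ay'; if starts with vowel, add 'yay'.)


'acitu' starts with a vowel, so add 'yay': 'acituyay'.

acituyay


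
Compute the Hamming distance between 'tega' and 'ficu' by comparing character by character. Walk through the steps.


Alignment:
Position 1: 't' vs 'f' = DIFFER
Position 2: 'e' vs 'i' = DIFFER
Position 3: 'g' vs 'c' = DIFFER
Position 4: 'a' vs 'u' = DIFFER
Total differences: 4

4


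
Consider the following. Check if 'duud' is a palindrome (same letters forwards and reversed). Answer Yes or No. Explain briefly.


Forward: 'duud'
Reversed: 'duud'
They are identical.

Yes


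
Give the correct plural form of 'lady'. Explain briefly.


Apply rule: Change -y to -ies (consonant + y). 'lady' becomes 'ladies'.

ladies


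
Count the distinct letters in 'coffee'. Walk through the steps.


Unique letters in 'coffee': {c, e, f, o} = 4 distinct letters.

4


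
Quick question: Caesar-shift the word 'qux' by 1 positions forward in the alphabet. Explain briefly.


Shift each letter by 1: q -> r, u -> v, x -> y. Result: 'rvy'.

rvy


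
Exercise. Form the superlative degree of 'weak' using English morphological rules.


Apply superlative formation (add -est): 'weak' -> 'weakest'.

weakest


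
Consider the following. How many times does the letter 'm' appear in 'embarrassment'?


Letter 'm' in 'embarrassment': found at position(s) 2, 10 = 2 occurrence(s).

2


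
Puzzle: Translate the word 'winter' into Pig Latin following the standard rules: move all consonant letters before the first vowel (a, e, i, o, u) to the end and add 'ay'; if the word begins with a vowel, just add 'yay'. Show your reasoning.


'winter': move consonant cluster 'w' to end and add 'ay': 'interway'.

interway


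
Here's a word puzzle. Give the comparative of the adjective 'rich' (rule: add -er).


Apply comparative formation (add -er): 'rich' -> 'richer'.

richer


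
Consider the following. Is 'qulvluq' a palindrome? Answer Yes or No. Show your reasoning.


Forward: 'qulvluq'
Reversed: 'qulvluq'
They are identical.

Yes


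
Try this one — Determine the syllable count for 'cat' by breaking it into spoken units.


Break 'cat' into syllables: cat -> cat = 1 syllable

1 syllable


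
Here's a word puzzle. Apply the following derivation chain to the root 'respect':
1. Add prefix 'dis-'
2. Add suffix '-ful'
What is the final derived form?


Step 1: Add prefix 'dis-' to 'respect' = 'disrespect'
Step 2: Add suffix '-ful' to 'disrespect' = 'disrespectful'

disrespectful


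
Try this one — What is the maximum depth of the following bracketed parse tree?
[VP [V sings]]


Count bracket nesting levels:
'[' at pos 0: depth = 1
'[' at pos 4: depth = 2
Maximum depth reached: 2

2


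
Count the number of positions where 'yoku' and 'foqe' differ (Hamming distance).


Alignment:
Position 1: 'y' vs 'f' = DIFFER
Position 2: 'o' vs 'o' = match
Position 3: 'k' vs 'q' = DIFFER
Position 4: 'u' vs 'e' = DIFFER
Total differences: 3

3


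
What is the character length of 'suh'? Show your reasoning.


Spell out 'suh' and number each letter: s(1), u(2), h(3). Total: 3 letters.

3


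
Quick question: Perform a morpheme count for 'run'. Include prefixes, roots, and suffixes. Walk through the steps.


Decomposition: run (free morpheme) = 1 morpheme(s)

1 morphemes


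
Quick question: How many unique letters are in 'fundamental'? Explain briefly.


Unique letters in 'fundamental': {a, d, e, f, l, m, n, t, u} = 9 distinct letters.

9


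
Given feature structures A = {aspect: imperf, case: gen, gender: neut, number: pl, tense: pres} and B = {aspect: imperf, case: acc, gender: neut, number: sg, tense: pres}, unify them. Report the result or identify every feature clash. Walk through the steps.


Compare features:
aspect: A=imperf vs B=imperf -> unified: imperf
case: A=gen vs B=acc -> CLASH
gender: A=neut vs B=neut -> unified: neut
number: A=pl vs B=sg -> CLASH
tense: A=pres vs B=pres -> unified: pres
Clashes detected on features 'case' (gen vs acc) and 'number' (pl vs sg); unification fails.

CLASH on 'case' (gen vs acc) and 'number' (pl vs sg)


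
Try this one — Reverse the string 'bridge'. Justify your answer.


Reverse 'bridge' character by character: 'egdirb'.

egdirb


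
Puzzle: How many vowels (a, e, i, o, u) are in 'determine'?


Vowels in 'determine': e, e, i, e = 4 vowels.

4


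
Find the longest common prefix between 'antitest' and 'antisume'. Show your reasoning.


Compare from the start: 4 characters match: 'anti'. Mismatch at position 5: 't' vs 's'.

anti


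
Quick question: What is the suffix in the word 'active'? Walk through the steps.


The word 'active' = 'act' (root) + '-ive' (suffix). The suffix is '-ive'.

ive


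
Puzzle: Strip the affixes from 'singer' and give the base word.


Remove suffix '-er' from 'singer' to get root 'sing'.

sing


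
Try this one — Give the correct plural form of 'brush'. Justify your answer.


Apply rule: Add -es (sibilant/fricative ending). 'brush' becomes 'brushes'.

brushes


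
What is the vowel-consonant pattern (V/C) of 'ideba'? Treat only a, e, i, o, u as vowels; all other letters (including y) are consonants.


Letter mapping: i = V, d = C, e = V, b = C, a = V.

VCVCV


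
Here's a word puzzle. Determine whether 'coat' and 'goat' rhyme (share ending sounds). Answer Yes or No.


Rime (stressed vowel + following sounds) of 'coat': -oat = /oʊt/
Rime of 'goat': -oat = /oʊt/
/oʊt/ and /oʊt/ are the same ending sound, so the words rhyme.

Yes


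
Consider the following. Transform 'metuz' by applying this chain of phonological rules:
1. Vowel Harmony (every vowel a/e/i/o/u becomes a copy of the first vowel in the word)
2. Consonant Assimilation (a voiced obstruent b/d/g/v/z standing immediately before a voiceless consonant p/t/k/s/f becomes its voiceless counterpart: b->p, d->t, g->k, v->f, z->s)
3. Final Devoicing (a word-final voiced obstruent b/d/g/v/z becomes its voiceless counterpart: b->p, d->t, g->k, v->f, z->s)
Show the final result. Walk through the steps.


Starting form: 'metuz'
Rule 1: Vowel Harmony: all vowels become 'e' (matching first vowel). 'metuz' -> 'metez'
Rule 2: Consonant Assimilation: no voiced obstruent (b/d/g/v/z) stands immediately before a voiceless consonant (p/t/k/s/f). No change.
Rule 3: Final Devoicing: word-final voiced obstruent 'z' becomes voiceless 's'. 'metez' -> 'metes'
Final form: 'metes'

metes


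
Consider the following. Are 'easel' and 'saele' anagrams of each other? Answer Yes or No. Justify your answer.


Sorted letters of 'easel': 'aeels'
Sorted letters of 'saele': 'aeels'
They match.

Yes


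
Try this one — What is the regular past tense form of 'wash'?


Apply rule: Add -ed. 'wash' becomes 'washed'.

washed


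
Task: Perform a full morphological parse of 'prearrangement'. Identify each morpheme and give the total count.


Step 1: Identify prefix: 'pre' (meaning: before)
Step 2: Identify root: 'arrange'
Step 3: Identify suffix(es): 'ment'
Decomposition: pre- (prefix: before) + arrange (root) + -ment (suffix: action/result)
Total morphemes: 3

3 morphemes (pre- (prefix: before) + arrange (root) + -ment (suffix: action/result))


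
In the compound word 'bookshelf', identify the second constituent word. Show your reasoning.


Split 'bookshelf' into 'book' + 'shelf'. The second part is 'shelf'.

shelf


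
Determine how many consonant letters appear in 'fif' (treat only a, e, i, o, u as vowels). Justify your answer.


Consonants in 'fif': f, f = 2 consonants.

2


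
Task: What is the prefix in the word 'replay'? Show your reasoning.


The word 'replay' = 're' (prefix) + 'play' (root). The prefix is 're'.

re


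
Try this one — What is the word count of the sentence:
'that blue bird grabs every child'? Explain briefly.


Split into words: that | blue | bird | grabs | every | child = 6 words.

6


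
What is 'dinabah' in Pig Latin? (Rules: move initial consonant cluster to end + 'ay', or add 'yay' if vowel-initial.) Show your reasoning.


'dinabah': move consonant cluster 'd' to end and add 'ay': 'inabahday'.

inabahday


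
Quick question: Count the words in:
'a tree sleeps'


Split into words: a | tree | sleeps = 3 words.

3


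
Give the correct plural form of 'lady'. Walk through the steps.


Apply rule: Change -y to -ies (consonant + y). 'lady' becomes 'ladies'.

ladies


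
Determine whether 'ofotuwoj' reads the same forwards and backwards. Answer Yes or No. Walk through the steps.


Forward: 'ofotuwoj'
Reversed: 'jowutofo'
They differ.

No


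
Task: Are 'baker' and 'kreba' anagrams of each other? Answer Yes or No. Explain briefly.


Sorted letters of 'baker': 'abekr'
Sorted letters of 'kreba': 'abekr'
They match.

Yes


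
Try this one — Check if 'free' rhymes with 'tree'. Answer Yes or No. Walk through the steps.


Rime (stressed vowel + following sounds) of 'free': -ee = /iː/
Rime of 'tree': -ee = /iː/
/iː/ and /iː/ are the same ending sound, so the words rhyme.

Yes


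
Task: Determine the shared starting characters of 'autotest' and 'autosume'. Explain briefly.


Compare from the start: 4 characters match: 'auto'. Mismatch at position 5: 't' vs 's'.

auto


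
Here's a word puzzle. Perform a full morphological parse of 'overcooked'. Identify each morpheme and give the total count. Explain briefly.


Step 1: Identify prefix: 'over' (meaning: excessively)
Step 2: Identify root: 'cook'
Step 3: Identify suffix(es): 'ed'
Decomposition: over- (prefix: excessively) + cook (root) + -ed (suffix: past)
Total morphemes: 3

3 morphemes (over- (prefix: excessively) + cook (root) + -ed (suffix: past))


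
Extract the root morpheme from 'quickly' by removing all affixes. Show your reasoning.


Remove suffix '-ly' from 'quickly' to get root 'quick'.

quick


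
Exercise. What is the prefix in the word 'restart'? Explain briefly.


The word 'restart' = 're' (prefix) + 'start' (root). The prefix is 're'.

re


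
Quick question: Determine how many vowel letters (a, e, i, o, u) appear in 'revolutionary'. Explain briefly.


Vowels in 'revolutionary': e, o, u, i, o, a = 6 vowels.

6


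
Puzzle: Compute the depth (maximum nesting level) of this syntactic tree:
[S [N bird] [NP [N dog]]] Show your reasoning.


Count bracket nesting levels:
'[' at pos 0: depth = 1
'[' at pos 3: depth = 2
'[' at pos 12: depth = 2
'[' at pos 16: depth = 3
Maximum depth reached: 3

3


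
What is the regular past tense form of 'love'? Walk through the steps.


Apply rule: Add -d (word ends in -e). 'love' becomes 'loved'.

loved


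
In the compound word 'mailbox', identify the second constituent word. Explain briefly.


Split 'mailbox' into 'mail' + 'box'. The second part is 'box'.

box


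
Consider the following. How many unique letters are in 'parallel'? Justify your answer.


Unique letters in 'parallel': {a, e, l, p, r} = 5 distinct letters.

5


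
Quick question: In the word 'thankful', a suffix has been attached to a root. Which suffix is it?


The word 'thankful' = 'thank' (root) + '-ful' (suffix). The suffix is '-ful'.

ful


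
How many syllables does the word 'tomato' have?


Break 'tomato' into syllables: to-ma-to -> to | ma | to = 3 syllables

3 syllables


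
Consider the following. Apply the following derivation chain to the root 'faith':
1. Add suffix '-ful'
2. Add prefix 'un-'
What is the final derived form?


Step 1: Add suffix '-ful' to 'faith' = 'faithful'
Step 2: Add prefix 'un-' to 'faithful' = 'unfaithful'

unfaithful


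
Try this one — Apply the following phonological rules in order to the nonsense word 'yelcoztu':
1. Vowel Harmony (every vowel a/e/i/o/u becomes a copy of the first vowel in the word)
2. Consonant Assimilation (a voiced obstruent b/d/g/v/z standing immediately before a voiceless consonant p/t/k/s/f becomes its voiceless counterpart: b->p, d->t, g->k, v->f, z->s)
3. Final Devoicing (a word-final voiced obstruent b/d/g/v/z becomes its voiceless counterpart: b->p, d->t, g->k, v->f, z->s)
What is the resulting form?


Starting form: 'yelcoztu'
Rule 1: Vowel Harmony: all vowels become 'e' (matching first vowel). 'yelcoztu' -> 'yelcezte'
Rule 2: Consonant Assimilation: voiced obstruent before voiceless consonant becomes voiceless ('zt' -> 'st'). 'yelcezte' -> 'yelceste'
Rule 3: Final Devoicing: the word ends in the vowel 'e', not a consonant. No change.
Final form: 'yelceste'

yelceste


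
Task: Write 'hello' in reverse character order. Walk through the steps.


Reverse 'hello' character by character: 'olleh'.

olleh


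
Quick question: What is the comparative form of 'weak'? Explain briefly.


Apply comparative formation (add -er): 'weak' -> 'weaker'.

weaker


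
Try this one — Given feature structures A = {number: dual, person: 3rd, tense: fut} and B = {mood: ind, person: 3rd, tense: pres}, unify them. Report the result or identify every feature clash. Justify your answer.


Compare features:
mood: A=_ vs B=ind -> unified: ind
number: A=dual vs B=_ -> unified: dual
person: A=3rd vs B=3rd -> unified: 3rd
tense: A=fut vs B=pres -> CLASH
Clash detected on feature 'tense' (fut vs pres); unification fails.

CLASH on 'tense' (fut vs pres)


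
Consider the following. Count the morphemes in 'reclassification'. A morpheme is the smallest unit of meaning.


Decomposition: re- (prefix) + class (root) + -ify (suffix) + -ation (suffix) = 4 morpheme(s)

4 morphemes


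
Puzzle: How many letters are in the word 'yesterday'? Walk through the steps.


Spell out 'yesterday' and number each letter: y(1), e(2), s(3), t(4), e(5), r(6), d(7), a(8), y(9). Total: 9 letters.

9


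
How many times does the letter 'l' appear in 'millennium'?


Letter 'l' in 'millennium': found at position(s) 3, 4 = 2 occurrence(s).

2


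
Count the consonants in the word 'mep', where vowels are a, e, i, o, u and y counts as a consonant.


Consonants in 'mep': m, p = 2 consonants.

2


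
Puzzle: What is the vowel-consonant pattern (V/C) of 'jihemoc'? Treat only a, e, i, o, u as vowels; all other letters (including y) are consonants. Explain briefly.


Letter mapping: j = C, i = V, h = C, e = V, m = C, o = V, c = C.

CVCVCVC


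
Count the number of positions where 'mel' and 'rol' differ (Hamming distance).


Alignment:
Position 1: 'm' vs 'r' = DIFFER
Position 2: 'e' vs 'o' = DIFFER
Position 3: 'l' vs 'l' = match
Total differences: 2

2


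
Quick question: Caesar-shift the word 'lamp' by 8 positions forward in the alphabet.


Shift each letter by 8: l -> t, a -> i, m -> u, p -> x. Result: 'tiux'.

tiux


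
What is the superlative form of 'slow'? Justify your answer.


Apply superlative formation (add -est): 'slow' -> 'slowest'.

slowest


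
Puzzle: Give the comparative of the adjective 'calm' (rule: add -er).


Apply comparative formation (add -er): 'calm' -> 'calmer'.

calmer


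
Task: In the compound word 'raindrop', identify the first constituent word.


Split 'raindrop' into 'rain' + 'drop'. The first part is 'rain'.

rain


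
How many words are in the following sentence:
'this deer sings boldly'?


Split into words: this | deer | sings | boldly = 4 words.

4


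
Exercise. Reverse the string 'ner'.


Reverse 'ner' character by character: 'ren'.

ren


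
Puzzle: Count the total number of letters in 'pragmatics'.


Spell out 'pragmatics' and number each letter: p(1), r(2), a(3), g(4), m(5), a(6), t(7), i(8), c(9), s(10). Total: 10 letters.

10


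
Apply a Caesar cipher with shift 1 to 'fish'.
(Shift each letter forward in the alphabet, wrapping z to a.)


Shift each letter by 1: f -> g, i -> j, s -> t, h -> i. Result: 'gjti'.

gjti


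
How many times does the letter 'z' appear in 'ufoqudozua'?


Letter 'z' in 'ufoqudozua': found at position(s) 8 = 1 occurrence(s).

1


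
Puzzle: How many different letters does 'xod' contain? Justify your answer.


Unique letters in 'xod': {d, o, x} = 3 distinct letters.

3


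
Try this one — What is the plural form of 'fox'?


Apply rule: Add -es (sibilant/fricative ending). 'fox' becomes 'foxes'.

foxes


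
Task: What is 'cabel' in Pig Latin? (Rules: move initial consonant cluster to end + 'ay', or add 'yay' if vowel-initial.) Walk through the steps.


'cabel': move consonant cluster 'c' to end and add 'ay': 'abelcay'.

abelcay


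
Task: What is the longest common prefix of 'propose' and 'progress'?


Compare from the start: 3 characters match: 'pro'. Mismatch at position 4: 'p' vs 'g'.

pro


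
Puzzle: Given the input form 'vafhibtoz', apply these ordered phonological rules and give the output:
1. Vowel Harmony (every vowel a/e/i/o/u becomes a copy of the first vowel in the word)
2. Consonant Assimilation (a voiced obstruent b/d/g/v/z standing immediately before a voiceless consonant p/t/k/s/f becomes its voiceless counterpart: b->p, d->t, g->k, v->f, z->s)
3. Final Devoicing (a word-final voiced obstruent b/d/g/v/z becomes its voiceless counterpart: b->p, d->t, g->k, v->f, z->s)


Starting form: 'vafhibtoz'
Rule 1: Vowel Harmony: all vowels become 'a' (matching first vowel). 'vafhibtoz' -> 'vafhabtaz'
Rule 2: Consonant Assimilation: voiced obstruent before voiceless consonant becomes voiceless ('bt' -> 'pt'). 'vafhabtaz' -> 'vafhaptaz'
Rule 3: Final Devoicing: word-final voiced obstruent 'z' becomes voiceless 's'. 'vafhaptaz' -> 'vafhaptas'
Final form: 'vafhaptas'

vafhaptas


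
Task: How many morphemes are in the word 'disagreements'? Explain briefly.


Decomposition: dis- (prefix) + agree (root) + -ment (suffix) + -s (plural) = 4 morpheme(s)

4 morphemes


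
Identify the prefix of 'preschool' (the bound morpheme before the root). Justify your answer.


The word 'preschool' = 'pre' (prefix) + 'school' (root). The prefix is 'pre'.

pre


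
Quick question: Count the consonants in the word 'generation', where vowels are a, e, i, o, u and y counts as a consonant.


Consonants in 'generation': g, n, r, t, n = 5 consonants.

5


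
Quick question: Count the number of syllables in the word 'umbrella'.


Break 'umbrella' into syllables: um-brel-la -> um | brel | la = 3 syllables

3 syllables


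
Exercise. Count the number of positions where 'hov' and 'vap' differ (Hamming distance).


Alignment:
Position 1: 'h' vs 'v' = DIFFER
Position 2: 'o' vs 'a' = DIFFER
Position 3: 'v' vs 'p' = DIFFER
Total differences: 3

3


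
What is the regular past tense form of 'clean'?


Apply rule: Add -ed. 'clean' becomes 'cleaned'.

cleaned


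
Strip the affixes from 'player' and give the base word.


Remove suffix '-er' from 'player' to get root 'play'.

play


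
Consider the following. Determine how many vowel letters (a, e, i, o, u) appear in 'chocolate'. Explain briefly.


Vowels in 'chocolate': o, o, a, e = 4 vowels.

4


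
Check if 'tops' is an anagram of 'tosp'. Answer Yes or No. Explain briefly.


Sorted letters of 'tops': 'opst'
Sorted letters of 'tosp': 'opst'
They match.

Yes


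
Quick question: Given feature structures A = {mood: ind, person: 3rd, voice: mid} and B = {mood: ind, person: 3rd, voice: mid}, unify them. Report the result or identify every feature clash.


Compare features:
mood: A=ind vs B=ind -> unified: ind
person: A=3rd vs B=3rd -> unified: 3rd
voice: A=mid vs B=mid -> unified: mid
No clashes found.

Unified: {mood: ind, person: 3rd, voice: mid}


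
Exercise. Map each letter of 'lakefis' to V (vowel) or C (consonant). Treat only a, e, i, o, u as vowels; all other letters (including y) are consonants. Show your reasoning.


Letter mapping: l = C, a = V, k = C, e = V, f = C, i = V, s = C.

CVCVCVC


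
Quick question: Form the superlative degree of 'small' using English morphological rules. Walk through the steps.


Apply superlative formation (add -est): 'small' -> 'smallest'.

smallest


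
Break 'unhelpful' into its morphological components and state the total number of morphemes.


Step 1: Identify prefix: 'un' (meaning: not/reverse)
Step 2: Identify root: 'help'
Step 3: Identify suffix(es): 'ful'
Decomposition: un- (prefix: not/reverse) + help (root) + -ful (suffix: full of)
Total morphemes: 3

3 morphemes (un- (prefix: not/reverse) + help (root) + -ful (suffix: full of))


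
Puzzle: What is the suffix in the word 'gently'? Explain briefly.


The word 'gently' = 'gentle' (root) + '-ly' (suffix). The suffix is '-ly'.

ly


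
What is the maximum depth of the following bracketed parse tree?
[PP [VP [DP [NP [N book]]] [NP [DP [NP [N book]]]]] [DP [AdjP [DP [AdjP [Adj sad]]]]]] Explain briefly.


Count bracket nesting levels:
'[' at pos 0: depth = 1
'[' at pos 4: depth = 2
'[' at pos 8: depth = 3
'[' at pos 12: depth = 4
'[' at pos 16: depth = 5
'[' at pos 27: depth = 3
'[' at pos 31: depth = 4
'[' at pos 35: depth = 5
'[' at pos 39: depth = 6
'[' at pos 52: depth = 2
'[' at pos 56: depth = 3
'[' at pos 62: depth = 4
'[' at pos 66: depth = 5
'[' at pos 72: depth = 6
Maximum depth reached: 6

6


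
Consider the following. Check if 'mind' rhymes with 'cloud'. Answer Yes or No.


Rime (stressed vowel + following sounds) of 'mind': -ind = /aɪnd/
Rime of 'cloud': -oud = /aʊd/
/aɪnd/ and /aʊd/ are different ending sounds, so the words do not rhyme.

No


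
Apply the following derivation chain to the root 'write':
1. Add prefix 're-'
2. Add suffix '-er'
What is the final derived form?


Step 1: Add prefix 're-' to 'write' = 'rewrite'
Step 2: Add suffix '-er' to 'rewrite' = 'rewriter'

rewriter


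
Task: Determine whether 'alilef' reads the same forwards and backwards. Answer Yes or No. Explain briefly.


Forward: 'alilef'
Reversed: 'felila'
They differ.

No


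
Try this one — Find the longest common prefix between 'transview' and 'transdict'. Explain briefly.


Compare from the start: 5 characters match: 'trans'. Mismatch at position 6: 'v' vs 'd'.

trans


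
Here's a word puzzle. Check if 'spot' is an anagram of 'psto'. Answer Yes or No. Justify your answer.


Sorted letters of 'spot': 'opst'
Sorted letters of 'psto': 'opst'
They match.

Yes


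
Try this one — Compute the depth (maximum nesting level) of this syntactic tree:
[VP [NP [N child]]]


Count bracket nesting levels:
'[' at pos 0: depth = 1
'[' at pos 4: depth = 2
'[' at pos 8: depth = 3
Maximum depth reached: 3

3


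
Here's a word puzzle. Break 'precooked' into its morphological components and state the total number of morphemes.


Step 1: Identify prefix: 'pre' (meaning: before)
Step 2: Identify root: 'cook'
Step 3: Identify suffix(es): 'ed'
Decomposition: pre- (prefix: before) + cook (root) + -ed (suffix: past)
Total morphemes: 3

3 morphemes (pre- (prefix: before) + cook (root) + -ed (suffix: past))


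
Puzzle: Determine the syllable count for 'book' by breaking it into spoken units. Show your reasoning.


Break 'book' into syllables: book -> book = 1 syllable

1 syllable


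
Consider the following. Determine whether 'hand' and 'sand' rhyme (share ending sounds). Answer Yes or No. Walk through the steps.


Rime (stressed vowel + following sounds) of 'hand': -and = /ænd/
Rime of 'sand': -and = /ænd/
/ænd/ and /ænd/ are the same ending sound, so the words rhyme.

Yes


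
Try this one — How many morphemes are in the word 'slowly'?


Decomposition: slow (root) + -ly (suffix) = 2 morpheme(s)

2 morphemes


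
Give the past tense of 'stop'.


Apply rule: Double final consonant and add -ed. 'stop' becomes 'stopped'.

stopped


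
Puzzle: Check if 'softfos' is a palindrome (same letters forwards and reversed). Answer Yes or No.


Forward: 'softfos'
Reversed: 'softfos'
They are identical.

Yes


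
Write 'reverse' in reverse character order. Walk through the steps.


Reverse 'reverse' character by character: 'esrever'.

esrever


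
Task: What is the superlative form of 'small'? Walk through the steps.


Apply superlative formation (add -est): 'small' -> 'smallest'.

smallest


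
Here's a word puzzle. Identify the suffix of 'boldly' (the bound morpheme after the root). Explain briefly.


The word 'boldly' = 'bold' (root) + '-ly' (suffix). The suffix is '-ly'.

ly


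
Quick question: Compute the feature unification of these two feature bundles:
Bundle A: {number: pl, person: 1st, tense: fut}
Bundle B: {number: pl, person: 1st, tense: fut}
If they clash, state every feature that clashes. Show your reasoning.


Compare features:
number: A=pl vs B=pl -> unified: pl
person: A=1st vs B=1st -> unified: 1st
tense: A=fut vs B=fut -> unified: fut
No clashes found.

Unified: {number: pl, person: 1st, tense: fut}


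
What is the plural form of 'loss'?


Apply rule: Add -es (sibilant/fricative ending). 'loss' becomes 'losses'.

losses


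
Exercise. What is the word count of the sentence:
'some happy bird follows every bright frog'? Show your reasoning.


Split into words: some | happy | bird | follows | every | bright | frog = 7 words.

7


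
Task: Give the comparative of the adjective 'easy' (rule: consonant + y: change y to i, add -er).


Apply comparative formation (consonant + y: change y to i, add -er): 'easy' -> 'easier'.

easier


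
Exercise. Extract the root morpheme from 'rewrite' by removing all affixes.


Remove prefix 're' from 'rewrite' to get root 'write'.

write


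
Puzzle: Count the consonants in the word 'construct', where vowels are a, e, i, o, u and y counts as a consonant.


Consonants in 'construct': c, n, s, t, r, c, t = 7 consonants.

7


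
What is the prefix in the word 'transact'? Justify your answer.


The word 'transact' = 'trans' (prefix) + 'act' (root). The prefix is 'trans'.

trans


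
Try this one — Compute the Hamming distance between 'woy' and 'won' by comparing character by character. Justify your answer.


Alignment:
Position 1: 'w' vs 'w' = match
Position 2: 'o' vs 'o' = match
Position 3: 'y' vs 'n' = DIFFER
Total differences: 1

1


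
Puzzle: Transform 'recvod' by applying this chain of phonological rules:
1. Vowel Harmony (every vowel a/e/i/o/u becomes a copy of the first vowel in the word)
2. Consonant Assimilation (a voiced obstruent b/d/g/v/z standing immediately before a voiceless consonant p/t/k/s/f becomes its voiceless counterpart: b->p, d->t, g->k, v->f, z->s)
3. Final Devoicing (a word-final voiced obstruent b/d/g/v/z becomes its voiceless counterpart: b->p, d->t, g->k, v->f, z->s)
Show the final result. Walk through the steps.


Starting form: 'recvod'
Rule 1: Vowel Harmony: all vowels become 'e' (matching first vowel). 'recvod' -> 'recved'
Rule 2: Consonant Assimilation: no voiced obstruent (b/d/g/v/z) stands immediately before a voiceless consonant (p/t/k/s/f). No change.
Rule 3: Final Devoicing: word-final voiced obstruent 'd' becomes voiceless 't'. 'recved' -> 'recvet'
Final form: 'recvet'

recvet


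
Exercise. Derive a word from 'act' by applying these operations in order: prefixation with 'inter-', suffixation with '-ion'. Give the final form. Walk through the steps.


Step 1: Add prefix 'inter-' to 'act' = 'interact'
Step 2: Add suffix '-ion' to 'interact' = 'interaction'

interaction


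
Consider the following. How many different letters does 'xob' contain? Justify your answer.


Unique letters in 'xob': {b, o, x} = 3 distinct letters.

3


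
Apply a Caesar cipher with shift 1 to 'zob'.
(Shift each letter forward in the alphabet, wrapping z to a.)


Shift each letter by 1: z -> a, o -> p, b -> c. Result: 'apc'.

apc


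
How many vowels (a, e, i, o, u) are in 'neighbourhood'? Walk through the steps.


Vowels in 'neighbourhood': e, i, o, u, o, o = 6 vowels.

6


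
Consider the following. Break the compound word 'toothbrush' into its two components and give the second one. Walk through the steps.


Split 'toothbrush' into 'tooth' + 'brush'. The second part is 'brush'.

brush


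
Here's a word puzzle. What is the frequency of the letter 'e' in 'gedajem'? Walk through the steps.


Letter 'e' in 'gedajem': found at position(s) 2, 6 = 2 occurrence(s).

2


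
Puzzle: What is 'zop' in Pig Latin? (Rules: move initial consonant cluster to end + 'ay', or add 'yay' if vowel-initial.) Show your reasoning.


'zop': move consonant cluster 'z' to end and add 'ay': 'opzay'.

opzay


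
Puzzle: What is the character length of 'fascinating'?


Spell out 'fascinating' and number each letter: f(1), a(2), s(3), c(4), i(5), n(6), a(7), t(8), i(9), n(10), g(11). Total: 11 letters.

11


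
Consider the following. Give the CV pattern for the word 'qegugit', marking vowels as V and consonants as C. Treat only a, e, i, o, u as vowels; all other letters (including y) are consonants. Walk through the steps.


Letter mapping: q = C, e = V, g = C, u = V, g = C, i = V, t = C.

CVCVCVC


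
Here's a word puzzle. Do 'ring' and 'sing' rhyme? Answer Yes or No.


Rime (stressed vowel + following sounds) of 'ring': -ing = /ɪŋ/
Rime of 'sing': -ing = /ɪŋ/
/ɪŋ/ and /ɪŋ/ are the same ending sound, so the words rhyme.

Yes


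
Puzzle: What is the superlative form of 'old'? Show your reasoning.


Apply superlative formation (add -est): 'old' -> 'oldest'.

oldest


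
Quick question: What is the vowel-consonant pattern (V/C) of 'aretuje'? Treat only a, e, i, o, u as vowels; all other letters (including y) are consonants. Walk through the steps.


Letter mapping: a = V, r = C, e = V, t = C, u = V, j = C, e = V.

VCVCVCV


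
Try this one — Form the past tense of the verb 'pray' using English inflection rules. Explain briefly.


Apply rule: Add -ed. 'pray' becomes 'prayed'.

prayed


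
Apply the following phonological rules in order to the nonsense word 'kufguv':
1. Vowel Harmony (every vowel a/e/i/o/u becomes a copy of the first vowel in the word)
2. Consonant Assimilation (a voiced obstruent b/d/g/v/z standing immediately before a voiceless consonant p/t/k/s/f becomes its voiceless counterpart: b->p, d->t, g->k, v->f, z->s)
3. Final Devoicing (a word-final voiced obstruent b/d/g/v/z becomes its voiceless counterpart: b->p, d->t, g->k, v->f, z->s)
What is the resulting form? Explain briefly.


Starting form: 'kufguv'
Rule 1: Vowel Harmony: all vowels already match. No change.
Rule 2: Consonant Assimilation: no voiced obstruent (b/d/g/v/z) stands immediately before a voiceless consonant (p/t/k/s/f). No change.
Rule 3: Final Devoicing: word-final voiced obstruent 'v' becomes voiceless 'f'. 'kufguv' -> 'kufguf'
Final form: 'kufguf'

kufguf


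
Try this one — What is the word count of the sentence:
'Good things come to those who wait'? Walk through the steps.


Split into words: Good | things | come | to | those | who | wait = 7 words.

7


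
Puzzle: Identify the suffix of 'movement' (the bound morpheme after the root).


The word 'movement' = 'move' (root) + '-ment' (suffix). The suffix is '-ment'.

ment


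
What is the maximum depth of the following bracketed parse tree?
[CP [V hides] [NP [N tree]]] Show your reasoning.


Count bracket nesting levels:
'[' at pos 0: depth = 1
'[' at pos 4: depth = 2
'[' at pos 14: depth = 2
'[' at pos 18: depth = 3
Maximum depth reached: 3

3


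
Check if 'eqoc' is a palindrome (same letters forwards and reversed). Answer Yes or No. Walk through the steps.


Forward: 'eqoc'
Reversed: 'coqe'
They differ.

No


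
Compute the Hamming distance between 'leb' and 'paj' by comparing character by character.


Alignment:
Position 1: 'l' vs 'p' = DIFFER
Position 2: 'e' vs 'a' = DIFFER
Position 3: 'b' vs 'j' = DIFFER
Total differences: 3

3


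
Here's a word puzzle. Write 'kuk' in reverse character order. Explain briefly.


Reverse 'kuk' character by character: 'kuk'.

kuk


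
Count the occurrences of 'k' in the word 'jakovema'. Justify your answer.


Letter 'k' in 'jakovema': found at position(s) 3 = 1 occurrence(s).

1


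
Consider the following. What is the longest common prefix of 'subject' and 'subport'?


Compare from the start: 3 characters match: 'sub'. Mismatch at position 4: 'j' vs 'p'.

sub


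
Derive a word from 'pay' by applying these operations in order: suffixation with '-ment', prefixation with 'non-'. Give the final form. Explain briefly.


Step 1: Add suffix '-ment' to 'pay' = 'payment'
Step 2: Add prefix 'non-' to 'payment' = 'nonpayment'

nonpayment


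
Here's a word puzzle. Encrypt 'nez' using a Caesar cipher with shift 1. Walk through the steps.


Shift each letter by 1: n -> o, e -> f, z -> a. Result: 'ofa'.

ofa


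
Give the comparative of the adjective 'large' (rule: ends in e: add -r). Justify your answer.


Apply comparative formation (ends in e: add -r): 'large' -> 'larger'.

larger


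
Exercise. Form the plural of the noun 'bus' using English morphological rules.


Apply rule: Add -es (sibilant/fricative ending). 'bus' becomes 'buses'.

buses


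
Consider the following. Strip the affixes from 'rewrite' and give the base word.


Remove prefix 're' from 'rewrite' to get root 'write'.

write


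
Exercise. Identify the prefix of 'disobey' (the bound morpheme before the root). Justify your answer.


The word 'disobey' = 'dis' (prefix) + 'obey' (root). The prefix is 'dis'.

dis


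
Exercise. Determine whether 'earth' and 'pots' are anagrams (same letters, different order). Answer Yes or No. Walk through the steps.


Sorted letters of 'earth': 'aehrt'
Sorted letters of 'pots': 'opst'
They do not match.

No


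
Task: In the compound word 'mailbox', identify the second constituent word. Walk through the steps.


Split 'mailbox' into 'mail' + 'box'. The second part is 'box'.

box


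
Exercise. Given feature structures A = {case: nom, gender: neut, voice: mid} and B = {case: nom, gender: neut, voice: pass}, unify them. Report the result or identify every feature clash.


Compare features:
case: A=nom vs B=nom -> unified: nom
gender: A=neut vs B=neut -> unified: neut
voice: A=mid vs B=pass -> CLASH
Clash detected on feature 'voice' (mid vs pass); unification fails.

CLASH on 'voice' (mid vs pass)


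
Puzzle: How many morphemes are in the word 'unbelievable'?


Decomposition: un- (prefix) + believe (root) + -able (suffix) = 3 morpheme(s)

3 morphemes


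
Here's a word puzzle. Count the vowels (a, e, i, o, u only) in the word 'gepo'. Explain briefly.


Vowels in 'gepo': e, o = 2 vowels.

2


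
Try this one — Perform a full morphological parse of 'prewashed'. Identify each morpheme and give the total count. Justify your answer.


Step 1: Identify prefix: 'pre' (meaning: before)
Step 2: Identify root: 'wash'
Step 3: Identify suffix(es): 'ed'
Decomposition: pre- (prefix: before) + wash (root) + -ed (suffix: past)
Total morphemes: 3

3 morphemes (pre- (prefix: before) + wash (root) + -ed (suffix: past))


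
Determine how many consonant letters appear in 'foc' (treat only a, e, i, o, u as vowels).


Consonants in 'foc': f, c = 2 consonants.

2


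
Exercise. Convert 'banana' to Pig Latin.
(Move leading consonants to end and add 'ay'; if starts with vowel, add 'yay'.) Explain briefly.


'banana': move consonant cluster 'b' to end and add 'ay': 'ananabay'.

ananabay


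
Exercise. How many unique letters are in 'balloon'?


Unique letters in 'balloon': {a, b, l, n, o} = 5 distinct letters.

5


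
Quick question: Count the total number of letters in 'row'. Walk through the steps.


Spell out 'row' and number each letter: r(1), o(2), w(3). Total: 3 letters.

3


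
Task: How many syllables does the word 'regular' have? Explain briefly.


Break 'regular' into syllables: reg-u-lar -> reg | u | lar = 3 syllables

3 syllables


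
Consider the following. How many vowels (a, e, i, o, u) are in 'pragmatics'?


Vowels in 'pragmatics': a, a, i = 3 vowels.

3


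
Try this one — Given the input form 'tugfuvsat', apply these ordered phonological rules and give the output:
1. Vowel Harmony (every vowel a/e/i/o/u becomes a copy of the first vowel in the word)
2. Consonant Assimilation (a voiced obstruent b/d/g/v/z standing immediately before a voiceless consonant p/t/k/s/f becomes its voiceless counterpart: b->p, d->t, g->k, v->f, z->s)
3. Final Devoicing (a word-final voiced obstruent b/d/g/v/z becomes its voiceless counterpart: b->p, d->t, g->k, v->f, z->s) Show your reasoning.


Starting form: 'tugfuvsat'
Rule 1: Vowel Harmony: all vowels become 'u' (matching first vowel). 'tugfuvsat' -> 'tugfuvsut'
Rule 2: Consonant Assimilation: voiced obstruent before voiceless consonant becomes voiceless ('gf' -> 'kf', 'vs' -> 'fs'). 'tugfuvsut' -> 'tukfufsut'
Rule 3: Final Devoicing: final consonant 't' is not one of the voiced obstruents b/d/g/v/z. No change.
Final form: 'tukfufsut'

tukfufsut


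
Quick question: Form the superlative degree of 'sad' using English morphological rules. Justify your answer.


Apply superlative formation (double final consonant, add -est): 'sad' -> 'saddest'.

saddest


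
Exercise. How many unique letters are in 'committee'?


Unique letters in 'committee': {c, e, i, m, o, t} = 6 distinct letters.

6


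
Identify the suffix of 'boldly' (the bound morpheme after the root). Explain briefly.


The word 'boldly' = 'bold' (root) + '-ly' (suffix). The suffix is '-ly'.

ly


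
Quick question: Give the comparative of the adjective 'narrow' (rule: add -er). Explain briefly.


Apply comparative formation (add -er): 'narrow' -> 'narrower'.

narrower


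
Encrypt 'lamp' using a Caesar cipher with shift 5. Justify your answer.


Shift each letter by 5: l -> q, a -> f, m -> r, p -> u. Result: 'qfru'.

qfru


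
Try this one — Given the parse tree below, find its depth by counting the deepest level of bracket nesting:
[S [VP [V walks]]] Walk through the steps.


Count bracket nesting levels:
'[' at pos 0: depth = 1
'[' at pos 3: depth = 2
'[' at pos 7: depth = 3
Maximum depth reached: 3

3


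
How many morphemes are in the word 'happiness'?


Decomposition: happy (root) + -ness (suffix) = 2 morpheme(s)

2 morphemes


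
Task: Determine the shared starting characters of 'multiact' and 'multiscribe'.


Compare from the start: 5 characters match: 'multi'. Mismatch at position 6: 'a' vs 's'.

multi


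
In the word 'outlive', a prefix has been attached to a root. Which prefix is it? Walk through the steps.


The word 'outlive' = 'out' (prefix) + 'live' (root). The prefix is 'out'.

out


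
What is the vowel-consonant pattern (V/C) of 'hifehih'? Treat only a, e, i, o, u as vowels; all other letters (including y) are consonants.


Letter mapping: h = C, i = V, f = C, e = V, h = C, i = V, h = C.

CVCVCVC


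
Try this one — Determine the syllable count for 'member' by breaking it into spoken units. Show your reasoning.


Break 'member' into syllables: mem-ber -> mem | ber = 2 syllables

2 syllables


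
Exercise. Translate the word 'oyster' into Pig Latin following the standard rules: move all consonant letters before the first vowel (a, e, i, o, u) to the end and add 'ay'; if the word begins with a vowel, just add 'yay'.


'oyster' starts with a vowel, so add 'yay': 'oysteryay'.

oysteryay
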